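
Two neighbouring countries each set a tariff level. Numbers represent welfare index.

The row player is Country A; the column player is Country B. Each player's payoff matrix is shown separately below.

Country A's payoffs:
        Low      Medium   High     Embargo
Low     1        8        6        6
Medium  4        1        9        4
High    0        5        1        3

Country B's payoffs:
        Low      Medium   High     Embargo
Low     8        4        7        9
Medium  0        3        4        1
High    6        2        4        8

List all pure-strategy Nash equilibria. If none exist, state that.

Mark each player's best response to every combination of opponents' strategies; a profile where every player is best-responding is a pure Nash equilibrium.
Country A against Low: payoffs 1, 4, 0 → best response Medium.
Country A against Medium: payoffs 8, 1, 5 → best response Low.
Country A against High: payoffs 6, 9, 1 → best response Medium.
Country A against Embargo: payoffs 6, 4, 3 → best response Low.
Country B against Low: payoffs 8, 4, 7, 9 → best response Embargo.
Country B against Medium: payoffs 0, 3, 4, 1 → best response High.
Country B against High: payoffs 6, 2, 4, 8 → best response Embargo.
Mutual best responses: (Low, Embargo); (Medium, High).

Pure-strategy Nash equilibria: (Low, Embargo), (Medium, High)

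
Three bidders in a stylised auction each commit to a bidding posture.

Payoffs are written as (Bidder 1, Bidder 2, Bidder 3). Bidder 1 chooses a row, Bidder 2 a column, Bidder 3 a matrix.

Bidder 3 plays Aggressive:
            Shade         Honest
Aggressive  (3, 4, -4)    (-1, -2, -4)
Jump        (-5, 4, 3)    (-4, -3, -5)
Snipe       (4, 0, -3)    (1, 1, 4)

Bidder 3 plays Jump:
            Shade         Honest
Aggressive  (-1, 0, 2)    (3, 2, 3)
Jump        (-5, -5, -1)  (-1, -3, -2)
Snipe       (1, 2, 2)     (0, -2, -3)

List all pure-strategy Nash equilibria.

Bidder 1 against (Shade, Aggressive): payoffs 3, -5, 4 → best response Snipe.
Bidder 1 against (Shade, Jump): payoffs -1, -5, 1 → best response Snipe.
Bidder 1 against (Honest, Aggressive): payoffs -1, -4, 1 → best response Snipe.
Bidder 1 against (Honest, Jump): payoffs 3, -1, 0 → best response Aggressive.
Bidder 2 against (Aggressive, Aggressive): payoffs 4, -2 → best response Shade.
Bidder 2 against (Aggressive, Jump): payoffs 0, 2 → best response Honest.
Bidder 2 against (Jump, Aggressive): payoffs 4, -3 → best response Shade.
Bidder 2 against (Jump, Jump): payoffs -5, -3 → best response Honest.
Bidder 2 against (Snipe, Aggressive): payoffs 0, 1 → best response Honest.
Bidder 2 against (Snipe, Jump): payoffs 2, -2 → best response Shade.
Bidder 3 against (Aggressive, Shade): payoffs -4, 2 → best response Jump.
Bidder 3 against (Aggressive, Honest): payoffs -4, 3 → best response Jump.
Bidder 3 against (Jump, Shade): payoffs 3, -1 → best response Aggressive.
Bidder 3 against (Jump, Honest): payoffs -5, -2 → best response Jump.
Bidder 3 against (Snipe, Shade): payoffs -3, 2 → best response Jump.
Bidder 3 against (Snipe, Honest): payoffs 4, -3 → best response Aggressive.
Mutual best responses: (Aggressive, Honest, Jump); (Snipe, Shade, Jump); (Snipe, Honest, Aggressive).

Pure-strategy Nash equilibria: (Aggressive, Honest, Jump); (Snipe, Shade, Jump); (Snipe, Honest, Aggressive)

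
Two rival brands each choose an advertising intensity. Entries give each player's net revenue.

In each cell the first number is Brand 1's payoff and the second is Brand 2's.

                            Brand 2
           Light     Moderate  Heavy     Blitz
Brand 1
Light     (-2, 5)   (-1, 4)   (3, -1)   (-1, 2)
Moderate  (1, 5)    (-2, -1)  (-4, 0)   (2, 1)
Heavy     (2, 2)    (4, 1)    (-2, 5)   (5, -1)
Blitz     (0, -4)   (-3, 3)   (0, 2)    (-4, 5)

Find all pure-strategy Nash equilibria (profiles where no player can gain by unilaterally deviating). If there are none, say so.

This game has no pure Nash equilibrium.

Brand 1 against Light: payoffs -2, 1, 2, 0 → best response Heavy.
Brand 1 against Moderate: payoffs -1, -2, 4, -3 → best response Heavy.
Brand 1 against Heavy: payoffs 3, -4, -2, 0 → best response Light.
Brand 1 against Blitz: payoffs -1, 2, 5, -4 → best response Heavy.
Brand 2 against Light: payoffs 5, 4, -1, 2 → best response Light.
Brand 2 against Moderate: payoffs 5, -1, 0, 1 → best response Light.
Brand 2 against Heavy: payoffs 2, 1, 5, -1 → best response Heavy.
Brand 2 against Blitz: payoffs -4, 3, 2, 5 → best response Blitz.
No profile is a mutual best response for all players.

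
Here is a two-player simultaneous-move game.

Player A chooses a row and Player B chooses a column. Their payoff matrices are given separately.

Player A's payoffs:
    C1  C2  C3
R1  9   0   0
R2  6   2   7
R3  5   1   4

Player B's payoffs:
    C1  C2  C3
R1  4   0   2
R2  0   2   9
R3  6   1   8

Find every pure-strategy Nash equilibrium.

Player A against C1: payoffs 9, 6, 5 → best response R1.
Player A against C2: payoffs 0, 2, 1 → best response R2.
Player A against C3: payoffs 0, 7, 4 → best response R2.
Player B against R1: payoffs 4, 0, 2 → best response C1.
Player B against R2: payoffs 0, 2, 9 → best response C3.
Player B against R3: payoffs 6, 1, 8 → best response C3.
Mutual best responses: (R1, C1); (R2, C3).

(R1, C1), (R2, C3)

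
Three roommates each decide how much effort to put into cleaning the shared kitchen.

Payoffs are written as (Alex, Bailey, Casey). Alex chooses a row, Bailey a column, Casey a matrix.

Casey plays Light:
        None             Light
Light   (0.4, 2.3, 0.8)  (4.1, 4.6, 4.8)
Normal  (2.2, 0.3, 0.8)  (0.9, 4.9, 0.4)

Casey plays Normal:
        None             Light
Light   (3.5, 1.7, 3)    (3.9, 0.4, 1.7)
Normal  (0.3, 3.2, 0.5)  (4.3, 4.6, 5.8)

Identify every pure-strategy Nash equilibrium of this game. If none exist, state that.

The pure Nash equilibria are (Light, None, Normal), (Light, Light, Light), (Normal, Light, Normal).

For each strategy profile, look for a profitable unilateral deviation.
(Light, None, Light): Alex can switch to Normal (0.4 → 2.2). Not NE.
(Light, None, Normal): Alex gets 3.5, best alternative 0.3; Bailey gets 1.7, best alternative 0.4; Casey gets 3, best alternative 0.8. No profitable deviation — NE.
(Light, Light, Light): Alex gets 4.1, best alternative 0.9; Bailey gets 4.6, best alternative 2.3; Casey gets 4.8, best alternative 1.7. No profitable deviation — NE.
(Light, Light, Normal): Alex can switch to Normal (3.9 → 4.3). Not NE.
(Normal, None, Light): Bailey can switch to Light (0.3 → 4.9). Not NE.
(Normal, None, Normal): Alex can switch to Light (0.3 → 3.5). Not NE.
(Normal, Light, Light): Alex can switch to Light (0.9 → 4.1). Not NE.
(Normal, Light, Normal): Alex gets 4.3, best alternative 3.9; Bailey gets 4.6, best alternative 3.2; Casey gets 5.8, best alternative 0.4. No profitable deviation — NE.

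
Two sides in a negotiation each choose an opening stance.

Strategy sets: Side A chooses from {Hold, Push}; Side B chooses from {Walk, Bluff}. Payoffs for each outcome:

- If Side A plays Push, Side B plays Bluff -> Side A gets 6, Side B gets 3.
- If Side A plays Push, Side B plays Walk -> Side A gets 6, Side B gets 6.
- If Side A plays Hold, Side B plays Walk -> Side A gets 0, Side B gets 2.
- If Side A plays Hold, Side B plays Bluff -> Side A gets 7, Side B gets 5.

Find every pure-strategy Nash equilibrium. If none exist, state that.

Check each profile: it is a Nash equilibrium iff no player can strictly gain by switching unilaterally.
(Hold, Walk): Side A can switch to Push (0 → 6). Not NE.
(Hold, Bluff): Side A gets 7, best alternative 6; Side B gets 5, best alternative 2. No profitable deviation — NE.
(Push, Walk): Side A gets 6, best alternative 0; Side B gets 6, best alternative 3. No profitable deviation — NE.
(Push, Bluff): Side A can switch to Hold (6 → 7). Not NE.

The pure Nash equilibria are (Hold, Bluff); (Push, Walk).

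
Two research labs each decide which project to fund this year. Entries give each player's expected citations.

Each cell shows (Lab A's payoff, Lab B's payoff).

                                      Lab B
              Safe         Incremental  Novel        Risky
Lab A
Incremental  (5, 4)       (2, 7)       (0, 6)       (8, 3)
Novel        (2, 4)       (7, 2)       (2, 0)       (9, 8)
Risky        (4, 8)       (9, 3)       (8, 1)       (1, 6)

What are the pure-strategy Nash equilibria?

For each player, find the best response to each opponent profile; mutual best responses are the pure NE.
Lab A against Safe: payoffs 5, 2, 4 → best response Incremental.
Lab A against Incremental: payoffs 2, 7, 9 → best response Risky.
Lab A against Novel: payoffs 0, 2, 8 → best response Risky.
Lab A against Risky: payoffs 8, 9, 1 → best response Novel.
Lab B against Incremental: payoffs 4, 7, 6, 3 → best response Incremental.
Lab B against Novel: payoffs 4, 2, 0, 8 → best response Risky.
Lab B against Risky: payoffs 8, 3, 1, 6 → best response Safe.
Mutual best responses: (Novel, Risky).

(Novel, Risky)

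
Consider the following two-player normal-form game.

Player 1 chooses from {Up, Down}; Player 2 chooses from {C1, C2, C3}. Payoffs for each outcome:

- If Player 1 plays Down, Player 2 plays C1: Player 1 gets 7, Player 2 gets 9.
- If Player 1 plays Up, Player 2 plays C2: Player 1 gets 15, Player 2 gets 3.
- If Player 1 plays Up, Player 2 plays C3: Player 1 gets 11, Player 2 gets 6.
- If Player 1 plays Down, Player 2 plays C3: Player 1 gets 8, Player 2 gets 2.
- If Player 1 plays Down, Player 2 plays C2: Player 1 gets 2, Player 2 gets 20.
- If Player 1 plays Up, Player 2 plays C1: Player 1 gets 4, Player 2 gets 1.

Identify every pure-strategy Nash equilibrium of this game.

Player 1 against C1: payoffs 4, 7 → best response Down.
Player 1 against C2: payoffs 15, 2 → best response Up.
Player 1 against C3: payoffs 11, 8 → best response Up.
Player 2 against Up: payoffs 1, 3, 6 → best response C3.
Player 2 against Down: payoffs 9, 20, 2 → best response C2.
Mutual best responses: (Up, C3).

The unique pure-strategy Nash equilibrium is (Up, C3).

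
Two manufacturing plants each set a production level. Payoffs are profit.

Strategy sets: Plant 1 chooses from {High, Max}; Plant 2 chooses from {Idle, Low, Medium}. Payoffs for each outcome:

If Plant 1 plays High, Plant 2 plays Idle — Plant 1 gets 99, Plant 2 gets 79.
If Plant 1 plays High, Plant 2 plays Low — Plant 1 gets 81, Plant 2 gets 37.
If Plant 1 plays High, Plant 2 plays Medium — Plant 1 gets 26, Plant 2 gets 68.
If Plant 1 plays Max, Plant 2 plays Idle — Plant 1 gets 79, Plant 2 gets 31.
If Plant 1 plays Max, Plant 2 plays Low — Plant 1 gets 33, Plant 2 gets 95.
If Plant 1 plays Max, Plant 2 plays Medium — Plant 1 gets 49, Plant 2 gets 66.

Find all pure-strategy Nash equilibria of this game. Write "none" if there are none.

(High, Idle)

Mark each player's best response to every combination of opponents' strategies; a profile where every player is best-responding is a pure Nash equilibrium.
Plant 1 against Idle: payoffs 99, 79 → best response High.
Plant 1 against Low: payoffs 81, 33 → best response High.
Plant 1 against Medium: payoffs 26, 49 → best response Max.
Plant 2 against High: payoffs 79, 37, 68 → best response Idle.
Plant 2 against Max: payoffs 31, 95, 66 → best response Low.
Mutual best responses: (High, Idle).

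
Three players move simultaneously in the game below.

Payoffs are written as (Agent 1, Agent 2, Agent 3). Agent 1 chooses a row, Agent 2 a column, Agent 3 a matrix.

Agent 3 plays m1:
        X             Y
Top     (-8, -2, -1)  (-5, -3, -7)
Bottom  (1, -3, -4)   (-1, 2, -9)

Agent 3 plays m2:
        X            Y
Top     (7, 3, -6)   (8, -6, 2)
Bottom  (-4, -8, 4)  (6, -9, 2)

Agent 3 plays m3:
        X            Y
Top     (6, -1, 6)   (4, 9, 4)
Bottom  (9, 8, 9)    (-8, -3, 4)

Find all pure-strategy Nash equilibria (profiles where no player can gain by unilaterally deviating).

(Top, X, m1): Agent 1 can switch to Bottom (-8 → 1). Not NE.
(Top, X, m2): Agent 3 can switch to m1 (-6 → -1). Not NE.
(Top, X, m3): Agent 1 can switch to Bottom (6 → 9). Not NE.
(Top, Y, m1): Agent 1 can switch to Bottom (-5 → -1). Not NE.
(Top, Y, m2): Agent 2 can switch to X (-6 → 3). Not NE.
(Top, Y, m3): Agent 1 gets 4, best alternative -8; Agent 2 gets 9, best alternative -1; Agent 3 gets 4, best alternative 2. No profitable deviation — NE.
(Bottom, X, m1): Agent 2 can switch to Y (-3 → 2). Not NE.
(Bottom, X, m2): Agent 1 can switch to Top (-4 → 7). Not NE.
(Bottom, X, m3): Agent 1 gets 9, best alternative 6; Agent 2 gets 8, best alternative -3; Agent 3 gets 9, best alternative 4. No profitable deviation — NE.
(Bottom, Y, m1): Agent 3 can switch to m2 (-9 → 2). Not NE.
(The remaining 2 profiles each have a profitable deviation by the same check.)

(Top, Y, m3), (Bottom, X, m3)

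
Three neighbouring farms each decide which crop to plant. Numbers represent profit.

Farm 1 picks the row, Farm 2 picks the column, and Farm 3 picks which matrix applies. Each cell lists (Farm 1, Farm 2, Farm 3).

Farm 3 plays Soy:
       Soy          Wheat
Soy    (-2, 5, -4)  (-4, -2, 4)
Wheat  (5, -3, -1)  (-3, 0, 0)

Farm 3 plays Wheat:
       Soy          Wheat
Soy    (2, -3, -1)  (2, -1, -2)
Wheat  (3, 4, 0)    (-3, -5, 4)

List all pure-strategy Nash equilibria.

Farm 1 against (Soy, Soy): payoffs -2, 5 → best response Wheat.
Farm 1 against (Soy, Wheat): payoffs 2, 3 → best response Wheat.
Farm 1 against (Wheat, Soy): payoffs -4, -3 → best response Wheat.
Farm 1 against (Wheat, Wheat): payoffs 2, -3 → best response Soy.
Farm 2 against (Soy, Soy): payoffs 5, -2 → best response Soy.
Farm 2 against (Soy, Wheat): payoffs -3, -1 → best response Wheat.
Farm 2 against (Wheat, Soy): payoffs -3, 0 → best response Wheat.
Farm 2 against (Wheat, Wheat): payoffs 4, -5 → best response Soy.
Farm 3 against (Soy, Soy): payoffs -4, -1 → best response Wheat.
Farm 3 against (Soy, Wheat): payoffs 4, -2 → best response Soy.
Farm 3 against (Wheat, Soy): payoffs -1, 0 → best response Wheat.
Farm 3 against (Wheat, Wheat): payoffs 0, 4 → best response Wheat.
Mutual best responses: (Wheat, Soy, Wheat).

(Wheat, Soy, Wheat)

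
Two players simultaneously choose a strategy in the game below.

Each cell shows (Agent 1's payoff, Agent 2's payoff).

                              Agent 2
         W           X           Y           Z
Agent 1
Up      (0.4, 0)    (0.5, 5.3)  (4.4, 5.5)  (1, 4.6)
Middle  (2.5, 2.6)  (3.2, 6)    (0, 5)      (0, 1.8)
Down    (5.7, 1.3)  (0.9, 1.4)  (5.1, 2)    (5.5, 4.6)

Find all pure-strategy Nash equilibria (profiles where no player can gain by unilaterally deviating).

(Up, W): Agent 1 can switch to Middle (0.4 → 2.5). Not NE.
(Up, X): Agent 1 can switch to Middle (0.5 → 3.2). Not NE.
(Up, Y): Agent 1 can switch to Down (4.4 → 5.1). Not NE.
(Up, Z): Agent 1 can switch to Down (1 → 5.5). Not NE.
(Middle, W): Agent 1 can switch to Down (2.5 → 5.7). Not NE.
(Middle, X): Agent 1 gets 3.2, best alternative 0.9; Agent 2 gets 6, best alternative 5. No profitable deviation — NE.
(Middle, Y): Agent 1 can switch to Up (0 → 4.4). Not NE.
(Middle, Z): Agent 1 can switch to Up (0 → 1). Not NE.
(Down, W): Agent 2 can switch to X (1.3 → 1.4). Not NE.
(Down, X): Agent 1 can switch to Middle (0.9 → 3.2). Not NE.
(Down, Y): Agent 2 can switch to Z (2 → 4.6). Not NE.
(Down, Z): Agent 1 gets 5.5, best alternative 1; Agent 2 gets 4.6, best alternative 2. No profitable deviation — NE.

Pure-strategy Nash equilibria: (Middle, X) and (Down, Z)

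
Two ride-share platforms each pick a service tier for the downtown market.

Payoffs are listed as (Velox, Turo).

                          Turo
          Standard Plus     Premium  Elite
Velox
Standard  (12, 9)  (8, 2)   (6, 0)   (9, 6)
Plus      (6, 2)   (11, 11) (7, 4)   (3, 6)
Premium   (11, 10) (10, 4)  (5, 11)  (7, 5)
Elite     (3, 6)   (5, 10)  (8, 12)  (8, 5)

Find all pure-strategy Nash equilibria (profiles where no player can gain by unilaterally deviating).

The pure Nash equilibria are (Standard, Standard) and (Plus, Plus) and (Elite, Premium).

For each player, find the best response to each opponent profile; mutual best responses are the pure NE.
Velox against Standard: payoffs 12, 6, 11, 3 → best response Standard.
Velox against Plus: payoffs 8, 11, 10, 5 → best response Plus.
Velox against Premium: payoffs 6, 7, 5, 8 → best response Elite.
Velox against Elite: payoffs 9, 3, 7, 8 → best response Standard.
Turo against Standard: payoffs 9, 2, 0, 6 → best response Standard.
Turo against Plus: payoffs 2, 11, 4, 6 → best response Plus.
Turo against Premium: payoffs 10, 4, 11, 5 → best response Premium.
Turo against Elite: payoffs 6, 10, 12, 5 → best response Premium.
Mutual best responses: (Standard, Standard); (Plus, Plus); (Elite, Premium).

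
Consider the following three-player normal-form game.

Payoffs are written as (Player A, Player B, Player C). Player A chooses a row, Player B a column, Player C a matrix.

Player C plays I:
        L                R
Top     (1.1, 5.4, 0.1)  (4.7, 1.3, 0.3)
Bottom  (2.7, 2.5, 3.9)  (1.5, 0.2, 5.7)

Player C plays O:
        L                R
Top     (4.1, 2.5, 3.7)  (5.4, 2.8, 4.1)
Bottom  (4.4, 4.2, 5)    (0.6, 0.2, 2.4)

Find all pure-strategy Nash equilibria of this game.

Mark each player's best response to every combination of opponents' strategies; a profile where every player is best-responding is a pure Nash equilibrium.
Player A against (L, I): payoffs 1.1, 2.7 → best response Bottom.
Player A against (L, O): payoffs 4.1, 4.4 → best response Bottom.
Player A against (R, I): payoffs 4.7, 1.5 → best response Top.
Player A against (R, O): payoffs 5.4, 0.6 → best response Top.
Player B against (Top, I): payoffs 5.4, 1.3 → best response L.
Player B against (Top, O): payoffs 2.5, 2.8 → best response R.
Player B against (Bottom, I): payoffs 2.5, 0.2 → best response L.
Player B against (Bottom, O): payoffs 4.2, 0.2 → best response L.
Player C against (Top, L): payoffs 0.1, 3.7 → best response O.
Player C against (Top, R): payoffs 0.3, 4.1 → best response O.
Player C against (Bottom, L): payoffs 3.9, 5 → best response O.
Player C against (Bottom, R): payoffs 5.7, 2.4 → best response I.
Mutual best responses: (Top, R, O); (Bottom, L, O).

(Top, R, O), (Bottom, L, O)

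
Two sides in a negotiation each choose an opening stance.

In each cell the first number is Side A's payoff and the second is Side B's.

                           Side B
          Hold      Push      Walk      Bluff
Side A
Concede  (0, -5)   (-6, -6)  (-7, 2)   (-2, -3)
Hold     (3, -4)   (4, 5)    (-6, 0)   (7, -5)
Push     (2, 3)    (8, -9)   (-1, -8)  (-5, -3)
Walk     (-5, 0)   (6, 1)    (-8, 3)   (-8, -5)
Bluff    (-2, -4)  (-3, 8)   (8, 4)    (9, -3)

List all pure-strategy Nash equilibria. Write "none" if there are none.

(Concede, Hold): Side A can switch to Hold (0 → 3). Not NE.
(Concede, Push): Side A can switch to Hold (-6 → 4). Not NE.
(Concede, Walk): Side A can switch to Hold (-7 → -6). Not NE.
(Concede, Bluff): Side A can switch to Hold (-2 → 7). Not NE.
(Hold, Hold): Side B can switch to Push (-4 → 5). Not NE.
(Hold, Push): Side A can switch to Push (4 → 8). Not NE.
(Hold, Walk): Side A can switch to Push (-6 → -1). Not NE.
(Hold, Bluff): Side A can switch to Bluff (7 → 9). Not NE.
(Push, Hold): Side A can switch to Hold (2 → 3). Not NE.
(Push, Push): Side B can switch to Hold (-9 → 3). Not NE.
(Push, Walk): Side A can switch to Bluff (-1 → 8). Not NE.
(Push, Bluff): Side A can switch to Concede (-5 → -2). Not NE.
(The remaining 8 profiles each have a profitable deviation by the same check.)

none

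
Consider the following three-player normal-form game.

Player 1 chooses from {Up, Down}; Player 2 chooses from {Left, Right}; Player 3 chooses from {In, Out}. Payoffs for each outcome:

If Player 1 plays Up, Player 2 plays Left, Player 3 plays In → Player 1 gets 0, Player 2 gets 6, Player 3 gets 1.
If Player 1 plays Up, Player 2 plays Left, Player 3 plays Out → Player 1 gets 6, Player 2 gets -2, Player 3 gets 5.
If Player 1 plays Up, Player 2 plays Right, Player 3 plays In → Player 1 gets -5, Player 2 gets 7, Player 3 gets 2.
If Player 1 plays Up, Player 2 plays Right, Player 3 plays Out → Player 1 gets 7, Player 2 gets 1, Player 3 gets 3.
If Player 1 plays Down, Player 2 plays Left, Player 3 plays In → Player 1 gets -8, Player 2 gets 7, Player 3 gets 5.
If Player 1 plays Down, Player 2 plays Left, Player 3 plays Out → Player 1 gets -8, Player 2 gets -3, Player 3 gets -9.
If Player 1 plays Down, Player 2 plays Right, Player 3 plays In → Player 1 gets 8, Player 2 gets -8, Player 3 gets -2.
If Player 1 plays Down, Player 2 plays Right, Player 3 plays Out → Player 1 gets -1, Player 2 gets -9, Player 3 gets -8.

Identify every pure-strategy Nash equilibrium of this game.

(Up, Right, Out)

Player 1 against (Left, In): payoffs 0, -8 → best response Up.
Player 1 against (Left, Out): payoffs 6, -8 → best response Up.
Player 1 against (Right, In): payoffs -5, 8 → best response Down.
Player 1 against (Right, Out): payoffs 7, -1 → best response Up.
Player 2 against (Up, In): payoffs 6, 7 → best response Right.
Player 2 against (Up, Out): payoffs -2, 1 → best response Right.
Player 2 against (Down, In): payoffs 7, -8 → best response Left.
Player 2 against (Down, Out): payoffs -3, -9 → best response Left.
Player 3 against (Up, Left): payoffs 1, 5 → best response Out.
Player 3 against (Up, Right): payoffs 2, 3 → best response Out.
Player 3 against (Down, Left): payoffs 5, -9 → best response In.
Player 3 against (Down, Right): payoffs -2, -8 → best response In.
Mutual best responses: (Up, Right, Out).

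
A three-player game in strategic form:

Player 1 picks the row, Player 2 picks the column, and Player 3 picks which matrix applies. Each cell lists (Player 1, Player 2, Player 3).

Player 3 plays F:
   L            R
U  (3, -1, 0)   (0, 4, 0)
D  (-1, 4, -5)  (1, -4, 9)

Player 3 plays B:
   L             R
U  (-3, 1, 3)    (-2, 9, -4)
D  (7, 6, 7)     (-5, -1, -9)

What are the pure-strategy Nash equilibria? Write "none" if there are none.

Check each profile: it is a Nash equilibrium iff no player can strictly gain by switching unilaterally.
(U, L, F): Player 2 can switch to R (-1 → 4). Not NE.
(U, L, B): Player 1 can switch to D (-3 → 7). Not NE.
(U, R, F): Player 1 can switch to D (0 → 1). Not NE.
(U, R, B): Player 3 can switch to F (-4 → 0). Not NE.
(D, L, F): Player 1 can switch to U (-1 → 3). Not NE.
(D, L, B): Player 1 gets 7, best alternative -3; Player 2 gets 6, best alternative -1; Player 3 gets 7, best alternative -5. No profitable deviation — NE.
(D, R, F): Player 2 can switch to L (-4 → 4). Not NE.
(D, R, B): Player 1 can switch to U (-5 → -2). Not NE.

The unique pure-strategy Nash equilibrium is (D, L, B).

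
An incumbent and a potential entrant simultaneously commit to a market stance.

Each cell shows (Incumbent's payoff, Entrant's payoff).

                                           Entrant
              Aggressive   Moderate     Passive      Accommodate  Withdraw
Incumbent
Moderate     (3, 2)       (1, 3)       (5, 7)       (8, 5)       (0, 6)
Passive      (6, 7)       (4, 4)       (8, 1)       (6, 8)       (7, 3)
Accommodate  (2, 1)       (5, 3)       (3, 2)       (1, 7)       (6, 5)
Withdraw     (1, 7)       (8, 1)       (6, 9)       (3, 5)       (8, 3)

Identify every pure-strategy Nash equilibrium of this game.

Check each profile: it is a Nash equilibrium iff no player can strictly gain by switching unilaterally.
(Moderate, Aggressive): Incumbent can switch to Passive (3 → 6). Not NE.
(Moderate, Moderate): Incumbent can switch to Passive (1 → 4). Not NE.
(Moderate, Passive): Incumbent can switch to Passive (5 → 8). Not NE.
(Moderate, Accommodate): Entrant can switch to Passive (5 → 7). Not NE.
(Moderate, Withdraw): Incumbent can switch to Passive (0 → 7). Not NE.
(Passive, Aggressive): Entrant can switch to Accommodate (7 → 8). Not NE.
(Passive, Moderate): Incumbent can switch to Accommodate (4 → 5). Not NE.
(Passive, Passive): Entrant can switch to Aggressive (1 → 7). Not NE.
(Passive, Accommodate): Incumbent can switch to Moderate (6 → 8). Not NE.
(Passive, Withdraw): Incumbent can switch to Withdraw (7 → 8). Not NE.
(The remaining 10 profiles each have a profitable deviation by the same check.)

There is no pure-strategy Nash equilibrium.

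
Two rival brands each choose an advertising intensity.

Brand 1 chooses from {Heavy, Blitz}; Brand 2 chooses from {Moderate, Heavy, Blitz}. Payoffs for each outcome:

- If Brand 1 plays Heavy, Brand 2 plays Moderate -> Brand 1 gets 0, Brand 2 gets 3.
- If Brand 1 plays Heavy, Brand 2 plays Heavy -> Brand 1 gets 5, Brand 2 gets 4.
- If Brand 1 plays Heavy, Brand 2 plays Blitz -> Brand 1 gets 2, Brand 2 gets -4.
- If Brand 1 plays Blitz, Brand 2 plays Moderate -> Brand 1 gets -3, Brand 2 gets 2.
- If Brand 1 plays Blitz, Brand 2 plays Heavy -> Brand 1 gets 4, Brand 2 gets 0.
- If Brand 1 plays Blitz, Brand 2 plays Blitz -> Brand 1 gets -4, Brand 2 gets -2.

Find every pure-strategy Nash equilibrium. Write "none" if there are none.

For each strategy profile, look for a profitable unilateral deviation.
(Heavy, Moderate): Brand 2 can switch to Heavy (3 → 4). Not NE.
(Heavy, Heavy): Brand 1 gets 5, best alternative 4; Brand 2 gets 4, best alternative 3. No profitable deviation — NE.
(Heavy, Blitz): Brand 2 can switch to Moderate (-4 → 3). Not NE.
(Blitz, Moderate): Brand 1 can switch to Heavy (-3 → 0). Not NE.
(Blitz, Heavy): Brand 1 can switch to Heavy (4 → 5). Not NE.
(Blitz, Blitz): Brand 1 can switch to Heavy (-4 → 2). Not NE.

The unique pure-strategy Nash equilibrium is (Heavy, Heavy).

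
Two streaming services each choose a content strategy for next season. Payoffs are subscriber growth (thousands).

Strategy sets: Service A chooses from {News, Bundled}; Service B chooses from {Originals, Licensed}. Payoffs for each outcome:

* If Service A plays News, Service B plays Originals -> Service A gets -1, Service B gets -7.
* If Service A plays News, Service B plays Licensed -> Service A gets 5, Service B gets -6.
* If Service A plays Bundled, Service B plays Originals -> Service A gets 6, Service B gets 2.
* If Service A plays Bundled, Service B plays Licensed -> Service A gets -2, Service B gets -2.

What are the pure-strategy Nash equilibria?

Pure-strategy Nash equilibria: (News, Licensed), (Bundled, Originals)

(News, Originals): Service A can switch to Bundled (-1 → 6). Not NE.
(News, Licensed): Service A gets 5, best alternative -2; Service B gets -6, best alternative -7. No profitable deviation — NE.
(Bundled, Originals): Service A gets 6, best alternative -1; Service B gets 2, best alternative -2. No profitable deviation — NE.
(Bundled, Licensed): Service A can switch to News (-2 → 5). Not NE.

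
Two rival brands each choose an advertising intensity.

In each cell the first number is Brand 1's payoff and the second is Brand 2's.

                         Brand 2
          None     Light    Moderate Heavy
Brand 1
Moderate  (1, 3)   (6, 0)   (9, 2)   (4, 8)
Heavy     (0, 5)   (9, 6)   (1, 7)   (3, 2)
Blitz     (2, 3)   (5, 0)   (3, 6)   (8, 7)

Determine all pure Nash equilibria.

Check each profile: it is a Nash equilibrium iff no player can strictly gain by switching unilaterally.
(Moderate, None): Brand 1 can switch to Blitz (1 → 2). Not NE.
(Moderate, Light): Brand 1 can switch to Heavy (6 → 9). Not NE.
(Moderate, Moderate): Brand 2 can switch to None (2 → 3). Not NE.
(Moderate, Heavy): Brand 1 can switch to Blitz (4 → 8). Not NE.
(Heavy, None): Brand 1 can switch to Moderate (0 → 1). Not NE.
(Heavy, Light): Brand 2 can switch to Moderate (6 → 7). Not NE.
(Heavy, Moderate): Brand 1 can switch to Moderate (1 → 9). Not NE.
(Heavy, Heavy): Brand 1 can switch to Moderate (3 → 4). Not NE.
(Blitz, None): Brand 2 can switch to Moderate (3 → 6). Not NE.
(Blitz, Light): Brand 1 can switch to Moderate (5 → 6). Not NE.
(Blitz, Heavy): Brand 1 gets 8, best alternative 4; Brand 2 gets 7, best alternative 6. No profitable deviation — NE.
(The remaining 1 profile has a profitable deviation by the same check.)

Pure NE: (Blitz, Heavy)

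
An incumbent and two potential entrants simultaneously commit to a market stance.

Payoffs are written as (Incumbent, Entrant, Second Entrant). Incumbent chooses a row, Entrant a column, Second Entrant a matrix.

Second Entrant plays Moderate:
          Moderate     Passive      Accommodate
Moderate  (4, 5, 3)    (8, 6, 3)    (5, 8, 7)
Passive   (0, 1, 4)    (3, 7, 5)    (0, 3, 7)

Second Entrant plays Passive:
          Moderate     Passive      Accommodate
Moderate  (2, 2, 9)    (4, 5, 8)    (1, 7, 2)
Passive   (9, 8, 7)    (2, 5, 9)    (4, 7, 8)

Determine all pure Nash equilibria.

(Moderate, Accommodate, Moderate) and (Passive, Moderate, Passive)

(Moderate, Moderate, Moderate): Entrant can switch to Passive (5 → 6). Not NE.
(Moderate, Moderate, Passive): Incumbent can switch to Passive (2 → 9). Not NE.
(Moderate, Passive, Moderate): Entrant can switch to Accommodate (6 → 8). Not NE.
(Moderate, Passive, Passive): Entrant can switch to Accommodate (5 → 7). Not NE.
(Moderate, Accommodate, Moderate): Incumbent gets 5, best alternative 0; Entrant gets 8, best alternative 6; Second Entrant gets 7, best alternative 2. No profitable deviation — NE.
(Moderate, Accommodate, Passive): Incumbent can switch to Passive (1 → 4). Not NE.
(Passive, Moderate, Moderate): Incumbent can switch to Moderate (0 → 4). Not NE.
(Passive, Moderate, Passive): Incumbent gets 9, best alternative 2; Entrant gets 8, best alternative 7; Second Entrant gets 7, best alternative 4. No profitable deviation — NE.
(The remaining 4 profiles each have a profitable deviation by the same check.)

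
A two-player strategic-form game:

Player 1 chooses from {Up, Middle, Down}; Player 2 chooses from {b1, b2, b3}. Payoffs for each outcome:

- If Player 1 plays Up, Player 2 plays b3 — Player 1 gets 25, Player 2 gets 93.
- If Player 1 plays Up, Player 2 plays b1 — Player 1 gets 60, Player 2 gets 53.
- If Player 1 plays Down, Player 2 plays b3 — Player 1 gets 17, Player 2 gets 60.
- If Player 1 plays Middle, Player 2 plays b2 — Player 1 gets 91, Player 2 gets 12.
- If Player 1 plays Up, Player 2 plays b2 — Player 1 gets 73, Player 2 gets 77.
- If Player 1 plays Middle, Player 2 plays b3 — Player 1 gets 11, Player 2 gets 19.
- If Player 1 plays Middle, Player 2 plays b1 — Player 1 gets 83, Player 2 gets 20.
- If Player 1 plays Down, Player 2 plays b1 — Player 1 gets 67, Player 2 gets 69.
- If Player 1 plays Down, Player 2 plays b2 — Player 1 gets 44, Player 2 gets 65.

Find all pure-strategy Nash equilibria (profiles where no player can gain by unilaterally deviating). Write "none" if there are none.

(Up, b1): Player 1 can switch to Middle (60 → 83). Not NE.
(Up, b2): Player 1 can switch to Middle (73 → 91). Not NE.
(Up, b3): Player 1 gets 25, best alternative 17; Player 2 gets 93, best alternative 77. No profitable deviation — NE.
(Middle, b1): Player 1 gets 83, best alternative 67; Player 2 gets 20, best alternative 19. No profitable deviation — NE.
(Middle, b2): Player 2 can switch to b1 (12 → 20). Not NE.
(Middle, b3): Player 1 can switch to Up (11 → 25). Not NE.
(Down, b1): Player 1 can switch to Middle (67 → 83). Not NE.
(Down, b2): Player 1 can switch to Up (44 → 73). Not NE.
(Down, b3): Player 1 can switch to Up (17 → 25). Not NE.

The pure Nash equilibria are (Up, b3), (Middle, b1).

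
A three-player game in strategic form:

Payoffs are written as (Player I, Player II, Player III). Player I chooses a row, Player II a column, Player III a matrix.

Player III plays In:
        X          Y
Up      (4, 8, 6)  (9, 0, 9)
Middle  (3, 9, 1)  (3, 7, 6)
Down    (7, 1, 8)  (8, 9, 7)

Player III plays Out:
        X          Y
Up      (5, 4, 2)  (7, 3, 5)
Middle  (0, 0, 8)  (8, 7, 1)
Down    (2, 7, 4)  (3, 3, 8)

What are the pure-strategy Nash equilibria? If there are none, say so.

none

Player I against (X, In): payoffs 4, 3, 7 → best response Down.
Player I against (X, Out): payoffs 5, 0, 2 → best response Up.
Player I against (Y, In): payoffs 9, 3, 8 → best response Up.
Player I against (Y, Out): payoffs 7, 8, 3 → best response Middle.
Player II against (Up, In): payoffs 8, 0 → best response X.
Player II against (Up, Out): payoffs 4, 3 → best response X.
Player II against (Middle, In): payoffs 9, 7 → best response X.
Player II against (Middle, Out): payoffs 0, 7 → best response Y.
Player II against (Down, In): payoffs 1, 9 → best response Y.
Player II against (Down, Out): payoffs 7, 3 → best response X.
Player III against (Up, X): payoffs 6, 2 → best response In.
Player III against (Up, Y): payoffs 9, 5 → best response In.
Player III against (Middle, X): payoffs 1, 8 → best response Out.
Player III against (Middle, Y): payoffs 6, 1 → best response In.
Player III against (Down, X): payoffs 8, 4 → best response In.
Player III against (Down, Y): payoffs 7, 8 → best response Out.
No profile is a mutual best response for all players.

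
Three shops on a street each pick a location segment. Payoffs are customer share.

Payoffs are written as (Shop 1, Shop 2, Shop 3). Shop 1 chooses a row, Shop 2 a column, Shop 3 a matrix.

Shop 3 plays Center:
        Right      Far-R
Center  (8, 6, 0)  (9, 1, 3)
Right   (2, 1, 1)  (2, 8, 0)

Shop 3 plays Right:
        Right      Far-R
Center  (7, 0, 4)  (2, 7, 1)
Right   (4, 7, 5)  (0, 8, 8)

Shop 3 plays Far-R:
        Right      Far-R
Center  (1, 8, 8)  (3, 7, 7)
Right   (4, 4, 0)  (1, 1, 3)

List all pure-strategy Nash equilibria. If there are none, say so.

(Center, Right, Center): Shop 3 can switch to Right (0 → 4). Not NE.
(Center, Right, Right): Shop 2 can switch to Far-R (0 → 7). Not NE.
(Center, Right, Far-R): Shop 1 can switch to Right (1 → 4). Not NE.
(Center, Far-R, Center): Shop 2 can switch to Right (1 → 6). Not NE.
(Center, Far-R, Right): Shop 3 can switch to Center (1 → 3). Not NE.
(Center, Far-R, Far-R): Shop 2 can switch to Right (7 → 8). Not NE.
(Right, Right, Center): Shop 1 can switch to Center (2 → 8). Not NE.
(Right, Right, Right): Shop 1 can switch to Center (4 → 7). Not NE.
(Right, Right, Far-R): Shop 3 can switch to Center (0 → 1). Not NE.
(Right, Far-R, Center): Shop 1 can switch to Center (2 → 9). Not NE.
(Right, Far-R, Right): Shop 1 can switch to Center (0 → 2). Not NE.
(Right, Far-R, Far-R): Shop 1 can switch to Center (1 → 3). Not NE.

No pure-strategy Nash equilibrium.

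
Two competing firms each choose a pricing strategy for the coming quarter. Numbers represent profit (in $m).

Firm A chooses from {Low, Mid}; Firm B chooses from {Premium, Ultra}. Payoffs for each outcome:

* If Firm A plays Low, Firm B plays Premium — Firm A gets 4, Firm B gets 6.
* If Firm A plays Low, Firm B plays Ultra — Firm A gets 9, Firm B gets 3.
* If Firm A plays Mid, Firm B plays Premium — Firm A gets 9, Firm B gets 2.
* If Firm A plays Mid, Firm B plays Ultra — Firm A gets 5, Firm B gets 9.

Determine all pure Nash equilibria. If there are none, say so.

Mark each player's best response to every combination of opponents' strategies; a profile where every player is best-responding is a pure Nash equilibrium.
Firm A against Premium: payoffs 4, 9 → best response Mid.
Firm A against Ultra: payoffs 9, 5 → best response Low.
Firm B against Low: payoffs 6, 3 → best response Premium.
Firm B against Mid: payoffs 2, 9 → best response Ultra.
No profile is a mutual best response for all players.

There is no pure-strategy Nash equilibrium.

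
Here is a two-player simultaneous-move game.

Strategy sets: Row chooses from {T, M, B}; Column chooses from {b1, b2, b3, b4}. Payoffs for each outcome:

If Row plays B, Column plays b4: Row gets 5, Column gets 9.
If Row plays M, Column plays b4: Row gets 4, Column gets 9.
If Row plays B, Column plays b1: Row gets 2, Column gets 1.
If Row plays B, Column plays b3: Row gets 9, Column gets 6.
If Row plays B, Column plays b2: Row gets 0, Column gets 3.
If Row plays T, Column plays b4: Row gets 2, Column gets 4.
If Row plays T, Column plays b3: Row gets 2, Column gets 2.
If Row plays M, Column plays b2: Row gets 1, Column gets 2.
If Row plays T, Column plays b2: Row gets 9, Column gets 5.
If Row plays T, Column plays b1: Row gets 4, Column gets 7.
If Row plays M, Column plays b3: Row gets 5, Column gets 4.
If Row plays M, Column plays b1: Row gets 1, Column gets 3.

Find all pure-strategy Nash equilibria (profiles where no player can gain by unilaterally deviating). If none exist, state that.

Row against b1: payoffs 4, 1, 2 → best response T.
Row against b2: payoffs 9, 1, 0 → best response T.
Row against b3: payoffs 2, 5, 9 → best response B.
Row against b4: payoffs 2, 4, 5 → best response B.
Column against T: payoffs 7, 5, 2, 4 → best response b1.
Column against M: payoffs 3, 2, 4, 9 → best response b4.
Column against B: payoffs 1, 3, 6, 9 → best response b4.
Mutual best responses: (T, b1); (B, b4).

Pure-strategy Nash equilibria: (T, b1), (B, b4)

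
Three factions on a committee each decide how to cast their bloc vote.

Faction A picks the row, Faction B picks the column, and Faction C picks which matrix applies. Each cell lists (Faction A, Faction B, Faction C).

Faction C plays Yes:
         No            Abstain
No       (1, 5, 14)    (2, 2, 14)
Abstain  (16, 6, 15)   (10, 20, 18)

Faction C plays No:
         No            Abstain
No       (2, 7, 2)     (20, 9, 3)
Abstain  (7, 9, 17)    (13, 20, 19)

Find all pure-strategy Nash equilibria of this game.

none

For each strategy profile, look for a profitable unilateral deviation.
(No, No, Yes): Faction A can switch to Abstain (1 → 16). Not NE.
(No, No, No): Faction A can switch to Abstain (2 → 7). Not NE.
(No, Abstain, Yes): Faction A can switch to Abstain (2 → 10). Not NE.
(No, Abstain, No): Faction C can switch to Yes (3 → 14). Not NE.
(Abstain, No, Yes): Faction B can switch to Abstain (6 → 20). Not NE.
(Abstain, No, No): Faction B can switch to Abstain (9 → 20). Not NE.
(Abstain, Abstain, Yes): Faction C can switch to No (18 → 19). Not NE.
(Abstain, Abstain, No): Faction A can switch to No (13 → 20). Not NE.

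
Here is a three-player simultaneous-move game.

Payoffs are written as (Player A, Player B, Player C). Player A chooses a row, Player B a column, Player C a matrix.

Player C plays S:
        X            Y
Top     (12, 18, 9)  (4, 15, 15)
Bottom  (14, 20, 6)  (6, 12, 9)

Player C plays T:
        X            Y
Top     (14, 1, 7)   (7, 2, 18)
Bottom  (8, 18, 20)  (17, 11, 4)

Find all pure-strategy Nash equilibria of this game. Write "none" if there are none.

This game has no pure Nash equilibrium.

Player A against (X, S): payoffs 12, 14 → best response Bottom.
Player A against (X, T): payoffs 14, 8 → best response Top.
Player A against (Y, S): payoffs 4, 6 → best response Bottom.
Player A against (Y, T): payoffs 7, 17 → best response Bottom.
Player B against (Top, S): payoffs 18, 15 → best response X.
Player B against (Top, T): payoffs 1, 2 → best response Y.
Player B against (Bottom, S): payoffs 20, 12 → best response X.
Player B against (Bottom, T): payoffs 18, 11 → best response X.
Player C against (Top, X): payoffs 9, 7 → best response S.
Player C against (Top, Y): payoffs 15, 18 → best response T.
Player C against (Bottom, X): payoffs 6, 20 → best response T.
Player C against (Bottom, Y): payoffs 9, 4 → best response S.
No profile is a mutual best response for all players.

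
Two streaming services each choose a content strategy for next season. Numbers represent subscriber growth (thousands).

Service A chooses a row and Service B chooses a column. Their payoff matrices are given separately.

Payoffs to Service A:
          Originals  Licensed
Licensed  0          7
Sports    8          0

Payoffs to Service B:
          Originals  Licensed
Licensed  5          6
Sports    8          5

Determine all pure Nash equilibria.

Pure-strategy Nash equilibria: (Licensed, Licensed), (Sports, Originals)

Service A against Originals: payoffs 0, 8 → best response Sports.
Service A against Licensed: payoffs 7, 0 → best response Licensed.
Service B against Licensed: payoffs 5, 6 → best response Licensed.
Service B against Sports: payoffs 8, 5 → best response Originals.
Mutual best responses: (Licensed, Licensed); (Sports, Originals).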